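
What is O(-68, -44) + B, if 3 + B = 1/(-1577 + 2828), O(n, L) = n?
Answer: -88820/1251 ≈ -70.999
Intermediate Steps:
B = -3752/1251 (B = -3 + 1/(-1577 + 2828) = -3 + 1/1251 = -3752/1251 ≈ -2.9992)
O(-68, -44) + B = -68 - 3752/1251 = -88820/1251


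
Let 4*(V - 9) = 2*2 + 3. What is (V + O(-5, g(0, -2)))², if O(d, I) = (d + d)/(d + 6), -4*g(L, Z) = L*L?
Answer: 9/16 ≈ 0.56250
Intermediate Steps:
g(L, Z) = -L²/4 (g(L, Z) = -L*L/4 = -L²/4)
O(d, I) = 2*d/(6 + d) (O(d, I) = (2*d)/(6 + d) = 2*d/(6 + d))
V = 43/4 (V = 9 + (2*2 + 3)/4 = 9 + (4 + 3)/4 = 9 + (¼)*7 = 9 + 7/4 = 43/4 ≈ 10.750)
(V + O(-5, g(0, -2)))² = (43/4 + 2*(-5)/(6 - 5))² = (43/4 + 2*(-5)/1)² = (43/4 + 2*(-5)*1)² = (43/4 - 10)² = (¾)² = 9/16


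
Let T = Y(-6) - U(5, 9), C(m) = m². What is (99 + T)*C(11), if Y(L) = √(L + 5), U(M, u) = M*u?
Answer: 6534 + 121*I ≈ 6534.0 + 121.0*I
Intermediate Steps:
Y(L) = √(5 + L)
T = -45 + I (T = √(5 - 6) - 5*9 = √(-1) - 1*45 = I - 45 = -45 + I ≈ -45.0 + 1.0*I)
(99 + T)*C(11) = (99 + (-45 + I))*11² = (54 + I)*121 = 6534 + 121*I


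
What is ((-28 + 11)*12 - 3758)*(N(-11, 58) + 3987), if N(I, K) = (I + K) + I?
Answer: -15939126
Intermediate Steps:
N(I, K) = K + 2*I
((-28 + 11)*12 - 3758)*(N(-11, 58) + 3987) = ((-28 + 11)*12 - 3758)*((58 + 2*(-11)) + 3987) = (-17*12 - 3758)*((58 - 22) + 3987) = (-204 - 3758)*(36 + 3987) = -3962*4023 = -15939126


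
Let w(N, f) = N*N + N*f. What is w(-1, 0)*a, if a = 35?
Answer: 35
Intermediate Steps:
w(N, f) = N² + N*f
w(-1, 0)*a = -(-1 + 0)*35 = -1*(-1)*35 = 1*35 = 35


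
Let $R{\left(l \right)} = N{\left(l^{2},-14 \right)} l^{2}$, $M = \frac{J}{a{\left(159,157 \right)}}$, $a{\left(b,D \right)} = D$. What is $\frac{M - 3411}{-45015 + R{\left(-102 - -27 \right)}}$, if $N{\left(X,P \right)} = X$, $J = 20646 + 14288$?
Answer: $- \frac{500593}{4960510770} \approx -0.00010092$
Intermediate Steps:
$J = 34934$
$M = \frac{34934}{157} \approx 222.51$
$R{\left(l \right)} = l^{4}$ ($R{\left(l \right)} = l^{2} l^{2} = l^{4}$)
$\frac{M - 3411}{-45015 + R{\left(-102 - -27 \right)}} = \frac{\frac{34934}{157} - 3411}{-45015 + \left(-102 - -27\right)^{4}} = - \frac{500593}{157 \left(-45015 + \left(-102 + 27\right)^{4}\right)} = - \frac{500593}{157 \left(-45015 + \left(-75\right)^{4}\right)} = - \frac{500593}{157 \left(-45015 + 31640625\right)} = - \frac{500593}{157 \cdot 31595610} = \left(- \frac{500593}{157}\right) \frac{1}{31595610} = - \frac{500593}{4960510770}$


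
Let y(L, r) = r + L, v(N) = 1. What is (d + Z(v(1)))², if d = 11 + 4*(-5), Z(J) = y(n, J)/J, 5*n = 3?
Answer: 1369/25 ≈ 54.760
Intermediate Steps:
n = ⅗ (n = (⅕)*3 = ⅗ ≈ 0.60000)
y(L, r) = L + r
Z(J) = (⅗ + J)/J
d = -9 (d = 11 - 20 = -9)
(d + Z(v(1)))² = (-9 + (⅗ + 1)/1)² = (-9 + 1*(8/5))² = (-9 + 8/5)² = (-37/5)² = 1369/25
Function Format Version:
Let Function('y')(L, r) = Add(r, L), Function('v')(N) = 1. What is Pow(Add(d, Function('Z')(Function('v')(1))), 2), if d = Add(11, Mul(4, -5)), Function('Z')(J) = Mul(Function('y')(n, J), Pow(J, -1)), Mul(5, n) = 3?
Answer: Rational(1369, 25) ≈ 54.760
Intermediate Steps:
n = Rational(3, 5) (n = Mul(Rational(1, 5), 3) = Rational(3, 5) ≈ 0.60000)
Function('y')(L, r) = Add(L, r)
Function('Z')(J) = Mul(Pow(J, -1), Add(Rational(3, 5), J)) (Function('Z')(J) = Mul(Add(Rational(3, 5), J), Pow(J, -1)) = Mul(Pow(J, -1), Add(Rational(3, 5), J)))
d = -9 (d = Add(11, -20) = -9)
Pow(Add(d, Function('Z')(Function('v')(1))), 2) = Pow(Add(-9, Mul(Pow(1, -1), Add(Rational(3, 5), 1))), 2) = Pow(Add(-9, Mul(1, Rational(8, 5))), 2) = Pow(Add(-9, Rational(8, 5)), 2) = Pow(Rational(-37, 5), 2) = Rational(1369, 25)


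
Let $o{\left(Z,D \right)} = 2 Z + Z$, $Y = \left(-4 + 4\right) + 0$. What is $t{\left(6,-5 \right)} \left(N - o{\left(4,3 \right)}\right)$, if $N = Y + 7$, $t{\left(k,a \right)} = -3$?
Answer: $15$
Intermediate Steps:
$Y = 0$ ($Y = 0 + 0 = 0$)
$N = 7$ ($N = 0 + 7 = 7$)
$o{\left(Z,D \right)} = 3 Z$
$t{\left(6,-5 \right)} \left(N - o{\left(4,3 \right)}\right) = - 3 \left(7 - 3 \cdot 4\right) = - 3 \left(7 - 12\right) = \left(-3\right) \left(-5\right) = 15$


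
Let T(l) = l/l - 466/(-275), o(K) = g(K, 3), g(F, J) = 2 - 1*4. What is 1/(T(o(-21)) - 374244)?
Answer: -275/102916359 ≈ -2.6721e-6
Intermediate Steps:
g(F, J) = -2 (g(F, J) = 2 - 4 = -2)
o(K) = -2
T(l) = 741/275 (T(l) = 1 - 466*(-1/275) = 1 + 466/275 = 741/275)
1/(T(o(-21)) - 374244) = 1/(741/275 - 374244) = 1/(-102916359/275) = -275/102916359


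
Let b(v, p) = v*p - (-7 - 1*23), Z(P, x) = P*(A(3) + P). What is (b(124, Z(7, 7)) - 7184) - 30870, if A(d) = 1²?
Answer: -31080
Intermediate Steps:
A(d) = 1
Z(P, x) = P*(1 + P)
b(v, p) = 30 + p*v (b(v, p) = p*v - (-7 - 23) = p*v - 1*(-30) = p*v + 30 = 30 + p*v)
(b(124, Z(7, 7)) - 7184) - 30870 = ((30 + (7*(1 + 7))*124) - 7184) - 30870 = ((30 + (7*8)*124) - 7184) - 30870 = ((30 + 56*124) - 7184) - 30870 = ((30 + 6944) - 7184) - 30870 = (6974 - 7184) - 30870 = -210 - 30870 = -31080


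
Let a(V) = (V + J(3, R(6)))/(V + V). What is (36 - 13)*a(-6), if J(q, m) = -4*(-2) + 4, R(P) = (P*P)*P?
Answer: -23/2 ≈ -11.500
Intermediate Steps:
R(P) = P**3 (R(P) = P**2*P = P**3)
J(q, m) = 12 (J(q, m) = 8 + 4 = 12)
a(V) = (12 + V)/(2*V) (a(V) = (V + 12)/(V + V) = (12 + V)/((2*V)) = (12 + V)*(1/(2*V)) = (12 + V)/(2*V))
(36 - 13)*a(-6) = (36 - 13)*((1/2)*(12 - 6)/(-6)) = 23*((1/2)*(-1/6)*6) = 23*(-1/2) = -23/2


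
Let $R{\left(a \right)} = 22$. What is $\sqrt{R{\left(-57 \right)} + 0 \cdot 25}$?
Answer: $\sqrt{22} \approx 4.6904$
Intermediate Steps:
$\sqrt{R{\left(-57 \right)} + 0 \cdot 25} = \sqrt{22 + 0 \cdot 25} = \sqrt{22 + 0} = \sqrt{22}$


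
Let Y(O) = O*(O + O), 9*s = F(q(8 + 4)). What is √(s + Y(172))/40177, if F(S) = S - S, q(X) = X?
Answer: 172*√2/40177 ≈ 0.0060543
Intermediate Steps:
F(S) = 0
s = 0 (s = (⅑)*0 = 0)
Y(O) = 2*O² (Y(O) = O*(2*O) = 2*O²)
√(s + Y(172))/40177 = √(0 + 2*172²)/40177 = √(0 + 2*29584)*(1/40177) = √(0 + 59168)*(1/40177) = √59168*(1/40177) = (172*√2)*(1/40177) = 172*√2/40177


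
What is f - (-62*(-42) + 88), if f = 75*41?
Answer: 383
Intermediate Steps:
f = 3075
f - (-62*(-42) + 88) = 3075 - (-62*(-42) + 88) = 3075 - (2604 + 88) = 3075 - 1*2692 = 3075 - 2692 = 383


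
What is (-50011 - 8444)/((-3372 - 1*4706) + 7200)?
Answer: 58455/878 ≈ 66.577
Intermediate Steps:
(-50011 - 8444)/((-3372 - 1*4706) + 7200) = -58455/((-3372 - 4706) + 7200) = -58455/(-8078 + 7200) = -58455/(-878) = -58455*(-1/878) = 58455/878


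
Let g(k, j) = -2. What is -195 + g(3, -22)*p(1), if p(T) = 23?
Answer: -241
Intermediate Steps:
-195 + g(3, -22)*p(1) = -195 - 2*23 = -195 - 46 = -241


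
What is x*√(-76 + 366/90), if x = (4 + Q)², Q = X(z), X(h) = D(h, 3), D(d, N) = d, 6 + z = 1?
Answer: I*√16185/15 ≈ 8.4814*I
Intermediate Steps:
z = -5 (z = -6 + 1 = -5)
X(h) = h
Q = -5
x = 1 (x = (4 - 5)² = (-1)² = 1)
x*√(-76 + 366/90) = 1*√(-76 + 366/90) = 1*√(-76 + 366*(1/90)) = 1*√(-76 + 61/15) = 1*√(-1079/15) = 1*(I*√16185/15) = I*√16185/15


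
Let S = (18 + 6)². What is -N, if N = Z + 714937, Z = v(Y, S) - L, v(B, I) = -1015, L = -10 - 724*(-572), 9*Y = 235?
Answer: -299804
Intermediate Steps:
Y = 235/9 (Y = (⅑)*235 = 235/9 ≈ 26.111)
L = 414118 (L = -10 + 414128 = 414118)
S = 576 (S = 24² = 576)
Z = -415133 (Z = -1015 - 1*414118 = -1015 - 414118 = -415133)
N = 299804 (N = -415133 + 714937 = 299804)
-N = -1*299804 = -299804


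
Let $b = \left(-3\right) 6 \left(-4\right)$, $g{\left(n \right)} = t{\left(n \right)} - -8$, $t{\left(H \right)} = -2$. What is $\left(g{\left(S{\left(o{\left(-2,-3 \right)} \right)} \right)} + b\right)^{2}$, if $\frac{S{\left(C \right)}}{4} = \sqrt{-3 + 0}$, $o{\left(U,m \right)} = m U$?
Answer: $6084$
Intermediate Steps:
$o{\left(U,m \right)} = U m$
$S{\left(C \right)} = 4 i \sqrt{3}$ ($S{\left(C \right)} = 4 \sqrt{-3 + 0} = 4 \sqrt{-3} = 4 i \sqrt{3}$)
$g{\left(n \right)} = 6$ ($g{\left(n \right)} = -2 - -8 = -2 + 8 = 6$)
$b = 72$ ($b = \left(-18\right) \left(-4\right) = 72$)
$\left(g{\left(S{\left(o{\left(-2,-3 \right)} \right)} \right)} + b\right)^{2} = \left(6 + 72\right)^{2} = 78^{2} = 6084$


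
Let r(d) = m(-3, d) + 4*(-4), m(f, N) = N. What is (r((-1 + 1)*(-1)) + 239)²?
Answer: 49729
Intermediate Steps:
r(d) = -16 + d (r(d) = d + 4*(-4) = d - 16 = -16 + d)
(r((-1 + 1)*(-1)) + 239)² = ((-16 + (-1 + 1)*(-1)) + 239)² = ((-16 + 0*(-1)) + 239)² = ((-16 + 0) + 239)² = (-16 + 239)² = 223² = 49729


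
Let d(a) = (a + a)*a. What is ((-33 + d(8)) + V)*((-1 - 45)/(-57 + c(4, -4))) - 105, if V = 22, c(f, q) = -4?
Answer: -1023/61 ≈ -16.770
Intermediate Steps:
d(a) = 2*a² (d(a) = (2*a)*a = 2*a²)
((-33 + d(8)) + V)*((-1 - 45)/(-57 + c(4, -4))) - 105 = ((-33 + 2*8²) + 22)*((-1 - 45)/(-57 - 4)) - 105 = ((-33 + 2*64) + 22)*(-46/(-61)) - 105 = ((-33 + 128) + 22)*(-46*(-1/61)) - 105 = (95 + 22)*(46/61) - 105 = 117*(46/61) - 105 = 5382/61 - 105 = -1023/61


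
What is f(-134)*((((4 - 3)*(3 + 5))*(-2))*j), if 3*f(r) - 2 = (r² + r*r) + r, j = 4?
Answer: -2289920/3 ≈ -7.6331e+5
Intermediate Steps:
f(r) = ⅔ + r/3 + 2*r²/3 (f(r) = ⅔ + ((r² + r*r) + r)/3 = ⅔ + ((r² + r²) + r)/3 = ⅔ + (2*r² + r)/3 = ⅔ + (r + 2*r²)/3 = ⅔ + (r/3 + 2*r²/3) = ⅔ + r/3 + 2*r²/3)
f(-134)*((((4 - 3)*(3 + 5))*(-2))*j) = (⅔ + (⅓)*(-134) + (⅔)*(-134)²)*((((4 - 3)*(3 + 5))*(-2))*4) = (⅔ - 134/3 + (⅔)*17956)*(((1*8)*(-2))*4) = (⅔ - 134/3 + 35912/3)*((8*(-2))*4) = 35780*(-16*4)/3 = (35780/3)*(-64) = -2289920/3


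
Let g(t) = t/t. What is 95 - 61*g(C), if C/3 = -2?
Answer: 34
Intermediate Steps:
C = -6 (C = 3*(-2) = -6)
g(t) = 1
95 - 61*g(C) = 95 - 61*1 = 95 - 61 = 34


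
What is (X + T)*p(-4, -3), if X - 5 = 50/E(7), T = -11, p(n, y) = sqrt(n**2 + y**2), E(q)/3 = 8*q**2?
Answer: -17515/588 ≈ -29.787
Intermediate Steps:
E(q) = 24*q**2 (E(q) = 3*(8*q**2) = 24*q**2)
X = 2965/588 (X = 5 + 50/((24*7**2)) = 5 + 50/((24*49)) = 5 + 50/1176 = 5 + 50*(1/1176) = 5 + 25/588 = 2965/588 ≈ 5.0425)
(X + T)*p(-4, -3) = (2965/588 - 11)*sqrt((-4)**2 + (-3)**2) = -3503*sqrt(16 + 9)/588 = -3503*sqrt(25)/588 = -3503/588*5 = -17515/588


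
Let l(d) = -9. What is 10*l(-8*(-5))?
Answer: -90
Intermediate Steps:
10*l(-8*(-5)) = 10*(-9) = -90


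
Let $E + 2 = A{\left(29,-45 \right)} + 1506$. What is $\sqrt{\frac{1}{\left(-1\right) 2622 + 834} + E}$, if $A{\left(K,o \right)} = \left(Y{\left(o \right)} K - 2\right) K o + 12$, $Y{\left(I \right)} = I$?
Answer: $\frac{\sqrt{1364416536189}}{894} \approx 1306.6$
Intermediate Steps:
$A{\left(K,o \right)} = 12 + K o \left(-2 + K o\right)$ ($A{\left(K,o \right)} = \left(o K - 2\right) K o + 12 = \left(K o - 2\right) K o + 12 = \left(-2 + K o\right) K o + 12 = K \left(-2 + K o\right) o + 12 = K o \left(-2 + K o\right) + 12 = 12 + K o \left(-2 + K o\right)$)
$E = 1707151$ ($E = -2 + \left(\left(12 + 29^{2} \left(-45\right)^{2} - 58 \left(-45\right)\right) + 1506\right) = -2 + \left(\left(12 + 841 \cdot 2025 + 2610\right) + 1506\right) = -2 + \left(\left(12 + 1703025 + 2610\right) + 1506\right) = -2 + \left(1705647 + 1506\right) = -2 + 1707153 = 1707151$)
$\sqrt{\frac{1}{\left(-1\right) 2622 + 834} + E} = \sqrt{\frac{1}{\left(-1\right) 2622 + 834} + 1707151} = \sqrt{\frac{1}{-2622 + 834} + 1707151} = \sqrt{\frac{1}{-1788} + 1707151} = \sqrt{- \frac{1}{1788} + 1707151} = \sqrt{\frac{3052385987}{1788}} = \frac{\sqrt{1364416536189}}{894}$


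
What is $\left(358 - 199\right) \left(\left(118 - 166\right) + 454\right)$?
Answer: $64554$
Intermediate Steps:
$\left(358 - 199\right) \left(\left(118 - 166\right) + 454\right) = 159 \left(-48 + 454\right) = 159 \cdot 406 = 64554$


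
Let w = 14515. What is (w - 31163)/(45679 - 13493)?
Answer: -8324/16093 ≈ -0.51724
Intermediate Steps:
(w - 31163)/(45679 - 13493) = (14515 - 31163)/(45679 - 13493) = -16648/32186 = -16648*1/32186 = -8324/16093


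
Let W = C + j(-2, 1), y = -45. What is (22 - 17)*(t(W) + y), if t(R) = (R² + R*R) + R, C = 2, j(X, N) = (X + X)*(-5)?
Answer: 4725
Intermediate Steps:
j(X, N) = -10*X (j(X, N) = (2*X)*(-5) = -10*X)
W = 22 (W = 2 - 10*(-2) = 2 + 20 = 22)
t(R) = R + 2*R² (t(R) = (R² + R²) + R = 2*R² + R = R + 2*R²)
(22 - 17)*(t(W) + y) = (22 - 17)*(22*(1 + 2*22) - 45) = 5*(22*(1 + 44) - 45) = 5*(22*45 - 45) = 5*(990 - 45) = 5*945 = 4725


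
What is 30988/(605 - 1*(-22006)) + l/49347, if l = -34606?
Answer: 248896190/371928339 ≈ 0.66920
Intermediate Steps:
30988/(605 - 1*(-22006)) + l/49347 = 30988/(605 - 1*(-22006)) - 34606/49347 = 30988/(605 + 22006) - 34606*1/49347 = 30988/22611 - 34606/49347 = 248896190/371928339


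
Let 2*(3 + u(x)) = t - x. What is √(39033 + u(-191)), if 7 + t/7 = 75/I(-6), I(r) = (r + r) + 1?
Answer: √18913334/22 ≈ 197.68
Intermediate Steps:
I(r) = 1 + 2*r (I(r) = 2*r + 1 = 1 + 2*r)
t = -1064/11 (t = -49 + 7*(75/(1 + 2*(-6))) = -49 + 7*(75/(1 - 12)) = -49 + 7*(75/(-11)) = -49 + 7*(75*(-1/11)) = -49 + 7*(-75/11) = -49 - 525/11 = -1064/11 ≈ -96.727)
u(x) = -565/11 - x/2 (u(x) = -3 + (-1064/11 - x)/2 = -3 + (-532/11 - x/2) = -565/11 - x/2)
√(39033 + u(-191)) = √(39033 + (-565/11 - ½*(-191))) = √(39033 + (-565/11 + 191/2)) = √(39033 + 971/22) = √(859697/22) = √18913334/22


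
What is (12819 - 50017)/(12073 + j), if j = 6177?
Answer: -18599/9125 ≈ -2.0382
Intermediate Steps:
(12819 - 50017)/(12073 + j) = (12819 - 50017)/(12073 + 6177) = -37198/18250 = -37198*1/18250 = -18599/9125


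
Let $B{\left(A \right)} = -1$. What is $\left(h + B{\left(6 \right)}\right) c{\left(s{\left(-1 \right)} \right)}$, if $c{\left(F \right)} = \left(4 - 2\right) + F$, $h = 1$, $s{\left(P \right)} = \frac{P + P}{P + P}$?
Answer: $0$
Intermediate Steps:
$s{\left(P \right)} = 1$ ($s{\left(P \right)} = \frac{2 P}{2 P} = 2 P \frac{1}{2 P} = 1$)
$c{\left(F \right)} = 2 + F$
$\left(h + B{\left(6 \right)}\right) c{\left(s{\left(-1 \right)} \right)} = \left(1 - 1\right) \left(2 + 1\right) = 0 \cdot 3 = 0$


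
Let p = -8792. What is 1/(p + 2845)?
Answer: -1/5947 ≈ -0.00016815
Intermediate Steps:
1/(p + 2845) = 1/(-8792 + 2845) = 1/(-5947) = -1/5947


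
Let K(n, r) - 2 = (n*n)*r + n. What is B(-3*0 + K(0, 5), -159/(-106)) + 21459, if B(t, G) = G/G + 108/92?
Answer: 493607/23 ≈ 21461.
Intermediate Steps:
K(n, r) = 2 + n + r*n² (K(n, r) = 2 + ((n*n)*r + n) = 2 + (n²*r + n) = 2 + (r*n² + n) = 2 + (n + r*n²) = 2 + n + r*n²)
B(t, G) = 50/23 (B(t, G) = 1 + 108*(1/92) = 1 + 27/23 = 50/23)
B(-3*0 + K(0, 5), -159/(-106)) + 21459 = 50/23 + 21459 = 493607/23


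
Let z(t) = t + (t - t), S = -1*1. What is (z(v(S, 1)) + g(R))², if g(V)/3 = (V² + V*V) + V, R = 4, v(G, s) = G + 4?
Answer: 12321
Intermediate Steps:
S = -1
v(G, s) = 4 + G
z(t) = t (z(t) = t + 0 = t)
g(V) = 3*V + 6*V² (g(V) = 3*((V² + V*V) + V) = 3*((V² + V²) + V) = 3*(2*V² + V) = 3*(V + 2*V²) = 3*V + 6*V²)
(z(v(S, 1)) + g(R))² = ((4 - 1) + 3*4*(1 + 2*4))² = (3 + 3*4*(1 + 8))² = (3 + 3*4*9)² = (3 + 108)² = 111² = 12321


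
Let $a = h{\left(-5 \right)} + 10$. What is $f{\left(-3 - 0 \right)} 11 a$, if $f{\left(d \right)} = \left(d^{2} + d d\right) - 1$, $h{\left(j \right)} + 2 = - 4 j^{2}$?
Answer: $-17204$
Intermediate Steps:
$h{\left(j \right)} = -2 - 4 j^{2}$
$a = -92$ ($a = \left(-2 - 4 \left(-5\right)^{2}\right) + 10 = \left(-2 - 100\right) + 10 = -102 + 10 = -92$)
$f{\left(d \right)} = -1 + 2 d^{2}$ ($f{\left(d \right)} = \left(d^{2} + d^{2}\right) - 1 = 2 d^{2} - 1 = -1 + 2 d^{2}$)
$f{\left(-3 - 0 \right)} 11 a = \left(-1 + 2 \left(-3 - 0\right)^{2}\right) 11 \left(-92\right) = \left(-1 + 2 \left(-3 + 0\right)^{2}\right) 11 \left(-92\right) = \left(-1 + 2 \left(-3\right)^{2}\right) 11 \left(-92\right) = \left(-1 + 2 \cdot 9\right) 11 \left(-92\right) = \left(-1 + 18\right) 11 \left(-92\right) = 17 \cdot 11 \left(-92\right) = 187 \left(-92\right) = -17204$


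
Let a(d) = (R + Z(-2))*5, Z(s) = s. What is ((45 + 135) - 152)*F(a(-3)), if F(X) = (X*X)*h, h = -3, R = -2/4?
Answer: -13125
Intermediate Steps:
R = -½ (R = -2*¼ = -½ ≈ -0.50000)
a(d) = -25/2 (a(d) = (-½ - 2)*5 = -5/2*5 = -25/2)
F(X) = -3*X² (F(X) = (X*X)*(-3) = X²*(-3) = -3*X²)
((45 + 135) - 152)*F(a(-3)) = ((45 + 135) - 152)*(-3*(-25/2)²) = (180 - 152)*(-3*625/4) = 28*(-1875/4) = -13125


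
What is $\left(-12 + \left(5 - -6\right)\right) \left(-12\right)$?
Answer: $12$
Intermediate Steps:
$\left(-12 + \left(5 - -6\right)\right) \left(-12\right) = \left(-12 + \left(5 + 6\right)\right) \left(-12\right) = \left(-12 + 11\right) \left(-12\right) = \left(-1\right) \left(-12\right) = 12$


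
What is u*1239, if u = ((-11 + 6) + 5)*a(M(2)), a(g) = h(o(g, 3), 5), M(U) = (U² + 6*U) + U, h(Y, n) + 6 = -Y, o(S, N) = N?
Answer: 0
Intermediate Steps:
h(Y, n) = -6 - Y
M(U) = U² + 7*U
a(g) = -9 (a(g) = -6 - 1*3 = -6 - 3 = -9)
u = 0 (u = ((-11 + 6) + 5)*(-9) = (-5 + 5)*(-9) = 0*(-9) = 0)
u*1239 = 0*1239 = 0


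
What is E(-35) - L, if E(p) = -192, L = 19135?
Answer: -19327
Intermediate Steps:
E(-35) - L = -192 - 1*19135 = -192 - 19135 = -19327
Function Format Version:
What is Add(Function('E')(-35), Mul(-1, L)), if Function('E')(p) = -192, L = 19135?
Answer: -19327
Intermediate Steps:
Add(Function('E')(-35), Mul(-1, L)) = Add(-192, Mul(-1, 19135)) = Add(-192, -19135) = -19327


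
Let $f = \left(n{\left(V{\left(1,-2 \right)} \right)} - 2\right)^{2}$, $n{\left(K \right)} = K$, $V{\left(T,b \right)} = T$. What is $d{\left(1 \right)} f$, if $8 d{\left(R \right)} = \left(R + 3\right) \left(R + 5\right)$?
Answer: $3$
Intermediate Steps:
$f = 1$ ($f = \left(1 - 2\right)^{2} = \left(-1\right)^{2} = 1$)
$d{\left(R \right)} = \frac{\left(3 + R\right) \left(5 + R\right)}{8}$ ($d{\left(R \right)} = \frac{\left(R + 3\right) \left(R + 5\right)}{8} = \frac{\left(3 + R\right) \left(5 + R\right)}{8}$)
$d{\left(1 \right)} f = \left(\frac{15}{8} + 1 + \frac{1^{2}}{8}\right) 1 = \left(\frac{15}{8} + 1 + \frac{1}{8} \cdot 1\right) 1 = \left(\frac{15}{8} + 1 + \frac{1}{8}\right) 1 = 3 \cdot 1 = 3$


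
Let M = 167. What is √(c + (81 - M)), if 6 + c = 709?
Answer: √617 ≈ 24.839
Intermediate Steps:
c = 703 (c = -6 + 709 = 703)
√(c + (81 - M)) = √(703 + (81 - 1*167)) = √(703 + (81 - 167)) = √(703 - 86) = √617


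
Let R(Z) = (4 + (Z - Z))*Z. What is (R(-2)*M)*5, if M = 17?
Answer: -680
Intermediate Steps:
R(Z) = 4*Z (R(Z) = (4 + 0)*Z = 4*Z)
(R(-2)*M)*5 = ((4*(-2))*17)*5 = -8*17*5 = -136*5 = -680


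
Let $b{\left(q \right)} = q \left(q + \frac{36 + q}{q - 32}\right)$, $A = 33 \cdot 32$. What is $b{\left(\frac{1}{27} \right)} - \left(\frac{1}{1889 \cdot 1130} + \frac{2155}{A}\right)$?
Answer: $- \frac{491876024918987}{236353149188640} \approx -2.0811$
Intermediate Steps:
$A = 1056$
$b{\left(q \right)} = q \left(q + \frac{36 + q}{-32 + q}\right)$
$b{\left(\frac{1}{27} \right)} - \left(\frac{1}{1889 \cdot 1130} + \frac{2155}{A}\right) = \frac{36 + \left(\frac{1}{27}\right)^{2} - \frac{31}{27}}{27 \left(-32 + \frac{1}{27}\right)} - \left(\frac{1}{1889 \cdot 1130} + \frac{2155}{1056}\right) = \frac{36 + \left(\frac{1}{27}\right)^{2} - \frac{31}{27}}{27 \left(-32 + \frac{1}{27}\right)} - \left(\frac{1}{1889} \cdot \frac{1}{1130} + 2155 \cdot \frac{1}{1056}\right) = \frac{36 + \frac{1}{729} - \frac{31}{27}}{27 \left(- \frac{863}{27}\right)} - \left(\frac{1}{2134570} + \frac{2155}{1056}\right) = \frac{1}{27} \left(- \frac{27}{863}\right) \frac{25408}{729} - \frac{2299999703}{1127052960} = - \frac{25408}{629127} - \frac{2299999703}{1127052960} = - \frac{491876024918987}{236353149188640}$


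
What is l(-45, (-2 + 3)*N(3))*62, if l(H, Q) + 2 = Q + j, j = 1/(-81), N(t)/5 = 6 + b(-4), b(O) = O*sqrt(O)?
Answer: 140554/81 - 2480*I ≈ 1735.2 - 2480.0*I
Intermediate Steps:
b(O) = O**(3/2)
N(t) = 30 - 40*I (N(t) = 5*(6 + (-4)**(3/2)) = 5*(6 - 8*I) = 30 - 40*I)
j = -1/81 ≈ -0.012346
l(H, Q) = -163/81 + Q (l(H, Q) = -2 + (Q - 1/81) = -2 + (-1/81 + Q) = -163/81 + Q)
l(-45, (-2 + 3)*N(3))*62 = (-163/81 + (-2 + 3)*(30 - 40*I))*62 = (-163/81 + 1*(30 - 40*I))*62 = (-163/81 + (30 - 40*I))*62 = (2267/81 - 40*I)*62 = 140554/81 - 2480*I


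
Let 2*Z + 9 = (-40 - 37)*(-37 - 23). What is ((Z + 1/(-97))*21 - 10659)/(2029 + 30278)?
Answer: 2441573/2089186 ≈ 1.1687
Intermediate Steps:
Z = 4611/2 (Z = -9/2 + ((-40 - 37)*(-37 - 23))/2 = -9/2 + (-77*(-60))/2 = -9/2 + (½)*4620 = -9/2 + 2310 = 4611/2 ≈ 2305.5)
((Z + 1/(-97))*21 - 10659)/(2029 + 30278) = ((4611/2 + 1/(-97))*21 - 10659)/(2029 + 30278) = ((4611/2 - 1/97)*21 - 10659)/32307 = ((447265/194)*21 - 10659)*(1/32307) = (9392565/194 - 10659)*(1/32307) = (7324719/194)*(1/32307) = 2441573/2089186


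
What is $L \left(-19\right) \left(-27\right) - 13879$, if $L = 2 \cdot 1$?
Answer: $-12853$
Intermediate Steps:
$L = 2$
$L \left(-19\right) \left(-27\right) - 13879 = 2 \left(-19\right) \left(-27\right) - 13879 = \left(-38\right) \left(-27\right) - 13879 = 1026 - 13879 = -12853$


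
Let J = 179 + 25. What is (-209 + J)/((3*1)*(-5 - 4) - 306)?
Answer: 5/333 ≈ 0.015015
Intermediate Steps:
J = 204
(-209 + J)/((3*1)*(-5 - 4) - 306) = (-209 + 204)/((3*1)*(-5 - 4) - 306) = -5/(3*(-9) - 306) = -5/(-27 - 306) = -5/(-333) = -5*(-1/333) = 5/333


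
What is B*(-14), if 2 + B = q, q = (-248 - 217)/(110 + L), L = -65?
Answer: 518/3 ≈ 172.67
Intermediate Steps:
q = -31/3 (q = (-248 - 217)/(110 - 65) = -465/45 = -465*1/45 = -31/3 ≈ -10.333)
B = -37/3 (B = -2 - 31/3 = -37/3 ≈ -12.333)
B*(-14) = -37/3*(-14) = 518/3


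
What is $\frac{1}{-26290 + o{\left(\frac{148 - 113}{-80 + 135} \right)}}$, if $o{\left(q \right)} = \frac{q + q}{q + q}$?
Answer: $- \frac{1}{26289} \approx -3.8039 \cdot 10^{-5}$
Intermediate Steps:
$o{\left(q \right)} = 1$ ($o{\left(q \right)} = \frac{2 q}{2 q} = 2 q \frac{1}{2 q} = 1$)
$\frac{1}{-26290 + o{\left(\frac{148 - 113}{-80 + 135} \right)}} = \frac{1}{-26290 + 1} = \frac{1}{-26289} = - \frac{1}{26289}$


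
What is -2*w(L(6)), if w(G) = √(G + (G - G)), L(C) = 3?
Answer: -2*√3 ≈ -3.4641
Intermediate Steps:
w(G) = √G (w(G) = √(G + 0) = √G)
-2*w(L(6)) = -2*√3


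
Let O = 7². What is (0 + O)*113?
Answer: 5537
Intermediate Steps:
O = 49
(0 + O)*113 = (0 + 49)*113 = 49*113 = 5537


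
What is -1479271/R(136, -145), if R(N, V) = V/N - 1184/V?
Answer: -29171224120/139999 ≈ -2.0837e+5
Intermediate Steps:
R(N, V) = -1184/V + V/N
-1479271/R(136, -145) = -1479271/(-1184/(-145) - 145/136) = -1479271/(-1184*(-1/145) - 145*1/136) = -1479271/(1184/145 - 145/136) = -1479271/139999/19720 = -1479271*19720/139999 = -29171224120/139999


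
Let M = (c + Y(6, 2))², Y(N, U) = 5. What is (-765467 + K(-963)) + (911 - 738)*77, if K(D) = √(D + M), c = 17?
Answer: -752146 + I*√479 ≈ -7.5215e+5 + 21.886*I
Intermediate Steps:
M = 484 (M = (17 + 5)² = 22² = 484)
K(D) = √(484 + D) (K(D) = √(D + 484) = √(484 + D))
(-765467 + K(-963)) + (911 - 738)*77 = (-765467 + √(484 - 963)) + (911 - 738)*77 = (-765467 + √(-479)) + 173*77 = (-765467 + I*√479) + 13321 = -752146 + I*√479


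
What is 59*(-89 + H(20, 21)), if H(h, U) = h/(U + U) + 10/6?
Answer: -35872/7 ≈ -5124.6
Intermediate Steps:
H(h, U) = 5/3 + h/(2*U) (H(h, U) = h/((2*U)) + 10*(⅙) = h*(1/(2*U)) + 5/3 = h/(2*U) + 5/3 = 5/3 + h/(2*U))
59*(-89 + H(20, 21)) = 59*(-89 + (5/3 + (½)*20/21)) = 59*(-89 + (5/3 + (½)*20*(1/21))) = 59*(-89 + (5/3 + 10/21)) = 59*(-89 + 15/7) = 59*(-608/7) = -35872/7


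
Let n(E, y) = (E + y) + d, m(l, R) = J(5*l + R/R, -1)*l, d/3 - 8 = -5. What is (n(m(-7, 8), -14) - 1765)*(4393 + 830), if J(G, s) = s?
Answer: -9208149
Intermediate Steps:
d = 9 (d = 24 + 3*(-5) = 24 - 15 = 9)
m(l, R) = -l
n(E, y) = 9 + E + y (n(E, y) = (E + y) + 9 = 9 + E + y)
(n(m(-7, 8), -14) - 1765)*(4393 + 830) = ((9 - 1*(-7) - 14) - 1765)*(4393 + 830) = ((9 + 7 - 14) - 1765)*5223 = (2 - 1765)*5223 = -1763*5223 = -9208149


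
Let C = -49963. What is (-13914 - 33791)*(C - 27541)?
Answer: 3697328320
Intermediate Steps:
(-13914 - 33791)*(C - 27541) = (-13914 - 33791)*(-49963 - 27541) = -47705*(-77504) = 3697328320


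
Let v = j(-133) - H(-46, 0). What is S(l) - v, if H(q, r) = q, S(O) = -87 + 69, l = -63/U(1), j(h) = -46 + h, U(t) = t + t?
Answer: 115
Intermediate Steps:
U(t) = 2*t
l = -63/2 (l = -63/(2*1) = -63/2 ≈ -31.500)
S(O) = -18
v = -133 (v = (-46 - 133) - 1*(-46) = -179 + 46 = -133)
S(l) - v = -18 - 1*(-133) = -18 + 133 = 115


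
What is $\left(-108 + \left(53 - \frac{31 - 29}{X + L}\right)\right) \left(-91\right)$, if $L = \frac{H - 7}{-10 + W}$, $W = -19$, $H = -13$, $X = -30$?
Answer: $\frac{2124486}{425} \approx 4998.8$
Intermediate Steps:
$L = \frac{20}{29}$ ($L = \frac{-13 - 7}{-10 - 19} = - \frac{20}{-29} = \left(-20\right) \left(- \frac{1}{29}\right) = \frac{20}{29} \approx 0.68966$)
$\left(-108 + \left(53 - \frac{31 - 29}{X + L}\right)\right) \left(-91\right) = \left(-108 + \left(53 - \frac{31 - 29}{-30 + \frac{20}{29}}\right)\right) \left(-91\right) = \left(-108 + \left(53 - \frac{2}{- \frac{850}{29}}\right)\right) \left(-91\right) = \left(-108 + \left(53 - 2 \left(- \frac{29}{850}\right)\right)\right) \left(-91\right) = \left(-108 + \left(53 - - \frac{29}{425}\right)\right) \left(-91\right) = \left(-108 + \left(53 + \frac{29}{425}\right)\right) \left(-91\right) = \left(-108 + \frac{22554}{425}\right) \left(-91\right) = \left(- \frac{23346}{425}\right) \left(-91\right) = \frac{2124486}{425}$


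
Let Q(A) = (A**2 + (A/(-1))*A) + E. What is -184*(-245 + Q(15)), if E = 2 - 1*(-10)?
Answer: 42872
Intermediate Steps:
E = 12 (E = 2 + 10 = 12)
Q(A) = 12 (Q(A) = (A**2 + (A/(-1))*A) + 12 = (A**2 + (A*(-1))*A) + 12 = (A**2 + (-A)*A) + 12 = (A**2 - A**2) + 12 = 0 + 12 = 12)
-184*(-245 + Q(15)) = -184*(-245 + 12) = -184*(-233) = 42872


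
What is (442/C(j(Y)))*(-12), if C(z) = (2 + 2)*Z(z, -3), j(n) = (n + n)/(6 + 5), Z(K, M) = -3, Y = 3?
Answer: 442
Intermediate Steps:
j(n) = 2*n/11 (j(n) = (2*n)/11 = (2*n)*(1/11) = 2*n/11)
C(z) = -12 (C(z) = (2 + 2)*(-3) = 4*(-3) = -12)
(442/C(j(Y)))*(-12) = (442/(-12))*(-12) = (442*(-1/12))*(-12) = -221/6*(-12) = 442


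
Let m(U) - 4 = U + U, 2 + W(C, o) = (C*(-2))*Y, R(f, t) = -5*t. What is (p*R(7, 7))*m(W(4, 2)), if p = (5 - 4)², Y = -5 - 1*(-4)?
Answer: -560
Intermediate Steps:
Y = -1 (Y = -5 + 4 = -1)
W(C, o) = -2 + 2*C (W(C, o) = -2 + (C*(-2))*(-1) = -2 - 2*C*(-1) = -2 + 2*C)
m(U) = 4 + 2*U (m(U) = 4 + (U + U) = 4 + 2*U)
p = 1 (p = 1² = 1)
(p*R(7, 7))*m(W(4, 2)) = (1*(-5*7))*(4 + 2*(-2 + 2*4)) = (1*(-35))*(4 + 2*(-2 + 8)) = -35*(4 + 2*6) = -35*(4 + 12) = -35*16 = -560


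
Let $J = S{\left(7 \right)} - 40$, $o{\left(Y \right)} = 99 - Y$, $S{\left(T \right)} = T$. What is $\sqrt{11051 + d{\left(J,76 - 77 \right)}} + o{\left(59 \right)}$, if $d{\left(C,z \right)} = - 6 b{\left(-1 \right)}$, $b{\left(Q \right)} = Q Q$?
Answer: $40 + 47 \sqrt{5} \approx 145.1$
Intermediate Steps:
$b{\left(Q \right)} = Q^{2}$
$J = -33$ ($J = 7 - 40 = -33$)
$d{\left(C,z \right)} = -6$ ($d{\left(C,z \right)} = - 6 \left(-1\right)^{2} = \left(-6\right) 1 = -6$)
$\sqrt{11051 + d{\left(J,76 - 77 \right)}} + o{\left(59 \right)} = \sqrt{11051 - 6} + \left(99 - 59\right) = \sqrt{11045} + \left(99 - 59\right) = 47 \sqrt{5} + 40 = 40 + 47 \sqrt{5}$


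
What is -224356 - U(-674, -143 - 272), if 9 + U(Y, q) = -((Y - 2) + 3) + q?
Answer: -224605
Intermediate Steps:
U(Y, q) = -10 + q - Y (U(Y, q) = -9 + (-((Y - 2) + 3) + q) = -9 + (-((-2 + Y) + 3) + q) = -9 + (-(1 + Y) + q) = -9 + ((-1 - Y) + q) = -9 + (-1 + q - Y) = -10 + q - Y)
-224356 - U(-674, -143 - 272) = -224356 - (-10 + (-143 - 272) - 1*(-674)) = -224356 - (-10 - 415 + 674) = -224356 - 1*249 = -224356 - 249 = -224605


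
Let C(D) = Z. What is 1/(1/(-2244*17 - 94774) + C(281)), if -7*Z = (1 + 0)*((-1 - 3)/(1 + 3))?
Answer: 930454/132915 ≈ 7.0004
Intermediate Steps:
Z = 1/7 (Z = -(1 + 0)*(-1 - 3)/(1 + 3)/7 = -(-4/4)/7 = -(-4*1/4)/7 = -(-1)/7 = -1/7*(-1) = 1/7 ≈ 0.14286)
C(D) = 1/7
1/(1/(-2244*17 - 94774) + C(281)) = 1/(1/(-2244*17 - 94774) + 1/7) = 1/(1/(-38148 - 94774) + 1/7) = 1/(1/(-132922) + 1/7) = 1/(-1/132922 + 1/7) = 1/(132915/930454) = 930454/132915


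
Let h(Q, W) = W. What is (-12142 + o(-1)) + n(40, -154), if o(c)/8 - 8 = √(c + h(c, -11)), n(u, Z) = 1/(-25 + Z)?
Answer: -2161963/179 + 16*I*√3 ≈ -12078.0 + 27.713*I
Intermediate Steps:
o(c) = 64 + 8*√(-11 + c) (o(c) = 64 + 8*√(c - 11) = 64 + 8*√(-11 + c))
(-12142 + o(-1)) + n(40, -154) = (-12142 + (64 + 8*√(-11 - 1))) + 1/(-25 - 154) = (-12142 + (64 + 8*√(-12))) + 1/(-179) = (-12142 + (64 + 8*(2*I*√3))) - 1/179 = (-12142 + (64 + 16*I*√3)) - 1/179 = (-12078 + 16*I*√3) - 1/179 = -2161963/179 + 16*I*√3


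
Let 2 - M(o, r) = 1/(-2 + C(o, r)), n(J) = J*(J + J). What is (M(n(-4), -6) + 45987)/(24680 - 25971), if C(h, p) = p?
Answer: -367913/10328 ≈ -35.623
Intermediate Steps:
n(J) = 2*J² (n(J) = J*(2*J) = 2*J²)
M(o, r) = 2 - 1/(-2 + r)
(M(n(-4), -6) + 45987)/(24680 - 25971) = ((-5 + 2*(-6))/(-2 - 6) + 45987)/(24680 - 25971) = ((-5 - 12)/(-8) + 45987)/(-1291) = (-⅛*(-17) + 45987)*(-1/1291) = (17/8 + 45987)*(-1/1291) = (367913/8)*(-1/1291) = -367913/10328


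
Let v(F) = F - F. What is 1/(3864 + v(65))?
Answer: 1/3864 ≈ 0.00025880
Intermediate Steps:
v(F) = 0
1/(3864 + v(65)) = 1/(3864 + 0) = 1/3864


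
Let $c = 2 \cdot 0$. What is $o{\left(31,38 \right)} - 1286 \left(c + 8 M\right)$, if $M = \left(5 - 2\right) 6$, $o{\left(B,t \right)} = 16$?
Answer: $-185168$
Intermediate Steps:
$c = 0$
$M = 18$ ($M = 3 \cdot 6 = 18$)
$o{\left(31,38 \right)} - 1286 \left(c + 8 M\right) = 16 - 1286 \left(0 + 8 \cdot 18\right) = 16 - 1286 \left(0 + 144\right) = 16 - 185184 = -185168$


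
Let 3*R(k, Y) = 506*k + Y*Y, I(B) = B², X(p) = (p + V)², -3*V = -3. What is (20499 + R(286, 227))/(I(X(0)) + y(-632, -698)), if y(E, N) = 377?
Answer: 1591/7 ≈ 227.29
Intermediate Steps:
V = 1 (V = -⅓*(-3) = 1)
X(p) = (1 + p)² (X(p) = (p + 1)² = (1 + p)²)
R(k, Y) = Y²/3 + 506*k/3 (R(k, Y) = (506*k + Y*Y)/3 = (506*k + Y²)/3 = (Y² + 506*k)/3 = Y²/3 + 506*k/3)
(20499 + R(286, 227))/(I(X(0)) + y(-632, -698)) = (20499 + ((⅓)*227² + (506/3)*286))/(((1 + 0)²)² + 377) = (20499 + ((⅓)*51529 + 144716/3))/((1²)² + 377) = (20499 + (51529/3 + 144716/3))/(1² + 377) = (20499 + 65415)/(1 + 377) = 85914/378 = 85914*(1/378) = 1591/7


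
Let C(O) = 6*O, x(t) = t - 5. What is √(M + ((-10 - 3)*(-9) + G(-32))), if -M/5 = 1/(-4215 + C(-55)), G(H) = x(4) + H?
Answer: √7712057/303 ≈ 9.1652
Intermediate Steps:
x(t) = -5 + t
G(H) = -1 + H (G(H) = (-5 + 4) + H = -1 + H)
M = 1/909 (M = -5/(-4215 + 6*(-55)) = -5/(-4215 - 330) = -5/(-4545) = -5*(-1/4545) = 1/909 ≈ 0.0011001)
√(M + ((-10 - 3)*(-9) + G(-32))) = √(1/909 + ((-10 - 3)*(-9) + (-1 - 32))) = √(1/909 + (-13*(-9) - 33)) = √(1/909 + (117 - 33)) = √(1/909 + 84) = √(76357/909) = √7712057/303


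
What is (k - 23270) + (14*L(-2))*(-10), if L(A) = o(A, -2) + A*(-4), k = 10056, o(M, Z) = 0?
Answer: -14334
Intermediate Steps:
L(A) = -4*A (L(A) = 0 + A*(-4) = 0 - 4*A = -4*A)
(k - 23270) + (14*L(-2))*(-10) = (10056 - 23270) + (14*(-4*(-2)))*(-10) = -13214 + (14*8)*(-10) = -13214 + 112*(-10) = -13214 - 1120 = -14334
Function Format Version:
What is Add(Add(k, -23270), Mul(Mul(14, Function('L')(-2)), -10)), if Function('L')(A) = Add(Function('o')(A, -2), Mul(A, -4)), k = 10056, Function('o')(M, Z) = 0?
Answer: -14334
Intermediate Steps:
Function('L')(A) = Mul(-4, A) (Function('L')(A) = Add(0, Mul(A, -4)) = Add(0, Mul(-4, A)) = Mul(-4, A))
Add(Add(k, -23270), Mul(Mul(14, Function('L')(-2)), -10)) = Add(Add(10056, -23270), Mul(Mul(14, Mul(-4, -2)), -10)) = Add(-13214, Mul(Mul(14, 8), -10)) = Add(-13214, Mul(112, -10)) = Add(-13214, -1120) = -14334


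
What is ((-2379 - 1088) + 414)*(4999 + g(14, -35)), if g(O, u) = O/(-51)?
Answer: -778316555/51 ≈ -1.5261e+7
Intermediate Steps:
g(O, u) = -O/51 (g(O, u) = O*(-1/51) = -O/51)
((-2379 - 1088) + 414)*(4999 + g(14, -35)) = ((-2379 - 1088) + 414)*(4999 - 1/51*14) = (-3467 + 414)*(4999 - 14/51) = -3053*254935/51 = -778316555/51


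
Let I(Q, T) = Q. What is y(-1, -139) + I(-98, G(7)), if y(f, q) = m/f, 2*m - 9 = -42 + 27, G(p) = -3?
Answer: -95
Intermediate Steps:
m = -3 (m = 9/2 + (-42 + 27)/2 = 9/2 + (1/2)*(-15) = 9/2 - 15/2 = -3)
y(f, q) = -3/f
y(-1, -139) + I(-98, G(7)) = -3/(-1) - 98 = -3*(-1) - 98 = 3 - 98 = -95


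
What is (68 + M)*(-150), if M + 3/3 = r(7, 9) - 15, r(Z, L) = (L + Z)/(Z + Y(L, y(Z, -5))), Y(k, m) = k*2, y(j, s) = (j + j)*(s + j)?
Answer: -7896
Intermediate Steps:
y(j, s) = 2*j*(j + s) (y(j, s) = (2*j)*(j + s) = 2*j*(j + s))
Y(k, m) = 2*k
r(Z, L) = (L + Z)/(Z + 2*L)
M = -384/25 (M = -1 + ((9 + 7)/(7 + 2*9) - 15) = -1 + (16/(7 + 18) - 15) = -1 + (16/25 - 15) = -1 - 359/25 = -384/25 ≈ -15.360)
(68 + M)*(-150) = (68 - 384/25)*(-150) = (1316/25)*(-150) = -7896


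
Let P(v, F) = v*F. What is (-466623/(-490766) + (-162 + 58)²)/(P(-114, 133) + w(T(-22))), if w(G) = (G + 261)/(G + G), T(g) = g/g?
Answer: -5308591679/7376703746 ≈ -0.71964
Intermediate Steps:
T(g) = 1
P(v, F) = F*v
w(G) = (261 + G)/(2*G) (w(G) = (261 + G)/((2*G)) = (261 + G)*(1/(2*G)) = (261 + G)/(2*G))
(-466623/(-490766) + (-162 + 58)²)/(P(-114, 133) + w(T(-22))) = (-466623/(-490766) + (-162 + 58)²)/(133*(-114) + (½)*(261 + 1)/1) = (-466623*(-1/490766) + (-104)²)/(-15162 + (½)*1*262) = (466623/490766 + 10816)/(-15162 + 131) = (5308591679/490766)/(-15031) = (5308591679/490766)*(-1/15031) = -5308591679/7376703746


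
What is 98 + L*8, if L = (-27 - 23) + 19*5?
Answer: 458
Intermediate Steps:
L = 45 (L = -50 + 95 = 45)
98 + L*8 = 98 + 45*8 = 98 + 360 = 458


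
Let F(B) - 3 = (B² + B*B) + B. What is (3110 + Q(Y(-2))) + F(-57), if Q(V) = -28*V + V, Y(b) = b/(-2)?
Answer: 9527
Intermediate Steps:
Y(b) = -b/2 (Y(b) = b*(-½) = -b/2)
Q(V) = -27*V
F(B) = 3 + B + 2*B² (F(B) = 3 + ((B² + B*B) + B) = 3 + ((B² + B²) + B) = 3 + (2*B² + B) = 3 + (B + 2*B²) = 3 + B + 2*B²)
(3110 + Q(Y(-2))) + F(-57) = (3110 - (-27)*(-2)/2) + (3 - 57 + 2*(-57)²) = (3110 - 27*1) + (3 - 57 + 2*3249) = (3110 - 27) + (3 - 57 + 6498) = 3083 + 6444 = 9527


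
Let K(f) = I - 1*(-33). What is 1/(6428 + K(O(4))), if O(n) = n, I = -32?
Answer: 1/6429 ≈ 0.00015555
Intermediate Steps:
K(f) = 1 (K(f) = -32 - 1*(-33) = -32 + 33 = 1)
1/(6428 + K(O(4))) = 1/(6428 + 1) = 1/6429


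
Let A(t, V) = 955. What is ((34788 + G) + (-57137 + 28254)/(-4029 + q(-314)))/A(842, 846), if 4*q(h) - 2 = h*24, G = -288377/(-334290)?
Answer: 2500708414603/68638094250 ≈ 36.433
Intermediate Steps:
G = 288377/334290 (G = -288377*(-1/334290) = 288377/334290 ≈ 0.86266)
q(h) = ½ + 6*h (q(h) = ½ + (h*24)/4 = ½ + (24*h)/4 = ½ + 6*h)
((34788 + G) + (-57137 + 28254)/(-4029 + q(-314)))/A(842, 846) = ((34788 + 288377/334290) + (-57137 + 28254)/(-4029 + (½ + 6*(-314))))/955 = (11629568897/334290 - 28883/(-4029 + (½ - 1884)))*(1/955) = (11629568897/334290 - 28883/(-4029 - 3767/2))*(1/955) = (11629568897/334290 - 28883/(-11825/2))*(1/955) = (11629568897/334290 - 28883*(-2/11825))*(1/955) = (11629568897/334290 + 57766/11825)*(1/955) = (2500708414603/71872350)*(1/955) = 2500708414603/68638094250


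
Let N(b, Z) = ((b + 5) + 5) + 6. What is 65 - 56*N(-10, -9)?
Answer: -271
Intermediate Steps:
N(b, Z) = 16 + b (N(b, Z) = ((5 + b) + 5) + 6 = (10 + b) + 6 = 16 + b)
65 - 56*N(-10, -9) = 65 - 56*(16 - 10) = 65 - 56*6 = 65 - 336 = -271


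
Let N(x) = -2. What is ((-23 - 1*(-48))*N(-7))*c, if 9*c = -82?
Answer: 4100/9 ≈ 455.56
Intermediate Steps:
c = -82/9 (c = (⅑)*(-82) = -82/9 ≈ -9.1111)
((-23 - 1*(-48))*N(-7))*c = ((-23 - 1*(-48))*(-2))*(-82/9) = ((-23 + 48)*(-2))*(-82/9) = (25*(-2))*(-82/9) = -50*(-82/9) = 4100/9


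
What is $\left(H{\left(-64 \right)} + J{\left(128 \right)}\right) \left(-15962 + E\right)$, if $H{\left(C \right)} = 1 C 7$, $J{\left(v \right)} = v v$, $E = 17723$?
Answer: $28063296$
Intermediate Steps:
$J{\left(v \right)} = v^{2}$
$H{\left(C \right)} = 7 C$ ($H{\left(C \right)} = C 7 = 7 C$)
$\left(H{\left(-64 \right)} + J{\left(128 \right)}\right) \left(-15962 + E\right) = \left(7 \left(-64\right) + 128^{2}\right) \left(-15962 + 17723\right) = \left(-448 + 16384\right) 1761 = 15936 \cdot 1761 = 28063296$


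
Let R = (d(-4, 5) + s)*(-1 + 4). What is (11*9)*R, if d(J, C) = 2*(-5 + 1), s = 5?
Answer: -891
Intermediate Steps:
d(J, C) = -8 (d(J, C) = 2*(-4) = -8)
R = -9 (R = (-8 + 5)*(-1 + 4) = -3*3 = -9)
(11*9)*R = (11*9)*(-9) = 99*(-9) = -891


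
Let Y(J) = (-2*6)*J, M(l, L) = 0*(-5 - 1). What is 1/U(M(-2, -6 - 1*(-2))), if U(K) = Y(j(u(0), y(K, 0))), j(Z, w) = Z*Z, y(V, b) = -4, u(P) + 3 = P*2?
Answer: -1/108 ≈ -0.0092593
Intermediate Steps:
u(P) = -3 + 2*P (u(P) = -3 + P*2 = -3 + 2*P)
j(Z, w) = Z²
M(l, L) = 0 (M(l, L) = 0*(-6) = 0)
Y(J) = -12*J
U(K) = -108 (U(K) = -12*(-3 + 2*0)² = -12*(-3 + 0)² = -12*(-3)² = -12*9 = -108)
1/U(M(-2, -6 - 1*(-2))) = 1/(-108) = -1/108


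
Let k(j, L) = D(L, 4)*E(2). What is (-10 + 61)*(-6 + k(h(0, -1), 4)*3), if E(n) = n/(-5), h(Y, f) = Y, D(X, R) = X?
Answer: -2754/5 ≈ -550.80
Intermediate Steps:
E(n) = -n/5 (E(n) = n*(-⅕) = -n/5)
k(j, L) = -2*L/5 (k(j, L) = L*(-⅕*2) = L*(-⅖) = -2*L/5)
(-10 + 61)*(-6 + k(h(0, -1), 4)*3) = (-10 + 61)*(-6 - ⅖*4*3) = 51*(-6 - 8/5*3) = 51*(-6 - 24/5) = 51*(-54/5) = -2754/5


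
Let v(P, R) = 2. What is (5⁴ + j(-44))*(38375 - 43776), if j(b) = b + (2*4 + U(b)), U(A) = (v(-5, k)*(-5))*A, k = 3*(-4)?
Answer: -5557629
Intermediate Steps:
k = -12
U(A) = -10*A (U(A) = (2*(-5))*A = -10*A)
j(b) = 8 - 9*b (j(b) = b + (2*4 - 10*b) = b + (8 - 10*b) = 8 - 9*b)
(5⁴ + j(-44))*(38375 - 43776) = (5⁴ + (8 - 9*(-44)))*(38375 - 43776) = (625 + (8 + 396))*(-5401) = (625 + 404)*(-5401) = 1029*(-5401) = -5557629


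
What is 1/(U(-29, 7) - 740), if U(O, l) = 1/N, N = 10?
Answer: -10/7399 ≈ -0.0013515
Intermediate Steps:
U(O, l) = ⅒ (U(O, l) = 1/10 = ⅒)
1/(U(-29, 7) - 740) = 1/(⅒ - 740) = 1/(-7399/10) = -10/7399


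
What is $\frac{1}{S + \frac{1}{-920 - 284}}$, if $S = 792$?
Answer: $\frac{1204}{953567} \approx 0.0012626$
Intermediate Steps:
$\frac{1}{S + \frac{1}{-920 - 284}} = \frac{1}{792 + \frac{1}{-920 - 284}} = \frac{1}{792 + \frac{1}{-1204}} = \frac{1}{792 - \frac{1}{1204}} = \frac{1}{\frac{953567}{1204}} = \frac{1204}{953567}$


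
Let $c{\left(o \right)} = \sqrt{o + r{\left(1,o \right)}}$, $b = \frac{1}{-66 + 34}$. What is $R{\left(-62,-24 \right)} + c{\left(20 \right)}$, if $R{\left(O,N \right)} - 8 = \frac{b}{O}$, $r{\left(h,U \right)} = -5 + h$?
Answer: $\frac{23809}{1984} \approx 12.001$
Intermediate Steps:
$b = - \frac{1}{32}$ ($b = \frac{1}{-32} = - \frac{1}{32} \approx -0.03125$)
$R{\left(O,N \right)} = 8 - \frac{1}{32 O}$
$c{\left(o \right)} = \sqrt{-4 + o}$ ($c{\left(o \right)} = \sqrt{o + \left(-5 + 1\right)} = \sqrt{o - 4} = \sqrt{-4 + o}$)
$R{\left(-62,-24 \right)} + c{\left(20 \right)} = \left(8 - \frac{1}{32 \left(-62\right)}\right) + \sqrt{-4 + 20} = \left(8 - - \frac{1}{1984}\right) + \sqrt{16} = \left(8 + \frac{1}{1984}\right) + 4 = \frac{15873}{1984} + 4 = \frac{23809}{1984}$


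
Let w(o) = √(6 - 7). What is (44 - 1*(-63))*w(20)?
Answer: 107*I ≈ 107.0*I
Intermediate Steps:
w(o) = I (w(o) = √(-1) = I)
(44 - 1*(-63))*w(20) = (44 - 1*(-63))*I = (44 + 63)*I = 107*I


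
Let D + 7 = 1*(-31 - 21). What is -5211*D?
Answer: 307449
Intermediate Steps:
D = -59 (D = -7 + 1*(-31 - 21) = -7 + 1*(-52) = -7 - 52 = -59)
-5211*D = -5211*(-59) = 307449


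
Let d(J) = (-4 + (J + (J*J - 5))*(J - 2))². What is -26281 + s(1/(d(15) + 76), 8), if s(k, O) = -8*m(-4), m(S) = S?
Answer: -26249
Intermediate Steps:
d(J) = (-4 + (-2 + J)*(-5 + J + J²))² (d(J) = (-4 + (J + (J² - 5))*(-2 + J))² = (-4 + (J + (-5 + J²))*(-2 + J))² = (-4 + (-5 + J + J²)*(-2 + J))² = (-4 + (-2 + J)*(-5 + J + J²))²)
s(k, O) = 32 (s(k, O) = -8*(-4) = 32)
-26281 + s(1/(d(15) + 76), 8) = -26281 + 32 = -26249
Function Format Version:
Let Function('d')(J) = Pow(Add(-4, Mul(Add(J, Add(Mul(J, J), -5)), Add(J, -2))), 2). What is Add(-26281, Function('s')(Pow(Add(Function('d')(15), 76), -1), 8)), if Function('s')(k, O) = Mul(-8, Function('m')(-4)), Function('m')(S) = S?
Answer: -26249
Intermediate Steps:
Function('d')(J) = Pow(Add(-4, Mul(Add(-2, J), Add(-5, J, Pow(J, 2)))), 2) (Function('d')(J) = Pow(Add(-4, Mul(Add(J, Add(Pow(J, 2), -5)), Add(-2, J))), 2) = Pow(Add(-4, Mul(Add(J, Add(-5, Pow(J, 2))), Add(-2, J))), 2) = Pow(Add(-4, Mul(Add(-5, J, Pow(J, 2)), Add(-2, J))), 2) = Pow(Add(-4, Mul(Add(-2, J), Add(-5, J, Pow(J, 2)))), 2))
Function('s')(k, O) = 32 (Function('s')(k, O) = Mul(-8, -4) = 32)
Add(-26281, Function('s')(Pow(Add(Function('d')(15), 76), -1), 8)) = Add(-26281, 32) = -26249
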